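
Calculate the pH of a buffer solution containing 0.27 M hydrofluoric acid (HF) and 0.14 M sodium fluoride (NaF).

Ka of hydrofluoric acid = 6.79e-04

pKa = -log(6.79e-04) = 3.17. pH = pKa + log([A⁻]/[HA]) = 3.17 + log(0.14/0.27)

pH = 2.88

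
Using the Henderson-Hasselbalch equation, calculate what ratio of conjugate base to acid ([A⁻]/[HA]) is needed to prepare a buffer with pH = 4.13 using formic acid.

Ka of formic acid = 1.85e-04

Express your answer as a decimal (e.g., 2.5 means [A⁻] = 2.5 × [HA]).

pKa = -log(1.85e-04) = 3.7328. pH = pKa + log([A⁻]/[HA]), so log([A⁻]/[HA]) = pH − pKa = 4.13 − 3.7328 = 0.3972. [A⁻]/[HA] = 10^(0.3972) = 2.50

[A⁻]/[HA] = 2.50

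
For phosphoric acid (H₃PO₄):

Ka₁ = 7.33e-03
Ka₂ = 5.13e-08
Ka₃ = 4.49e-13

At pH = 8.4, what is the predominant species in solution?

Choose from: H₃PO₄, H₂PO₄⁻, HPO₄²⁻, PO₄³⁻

pKa₁ = 2.13, pKa₂ = 7.29, pKa₃ = 12.35. For a polyprotic acid the predominant species crosses at each pKa: below pKa_n the protonated form dominates, above it the deprotonated form does. At pH = 8.4, the predominant species is HPO₄²⁻.

HPO₄²⁻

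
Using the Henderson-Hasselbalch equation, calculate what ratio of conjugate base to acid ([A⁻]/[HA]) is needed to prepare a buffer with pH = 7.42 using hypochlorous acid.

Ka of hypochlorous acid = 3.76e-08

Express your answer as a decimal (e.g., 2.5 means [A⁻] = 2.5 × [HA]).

pKa = -log(3.76e-08) = 7.4248. pH = pKa + log([A⁻]/[HA]), so log([A⁻]/[HA]) = pH − pKa = 7.42 − 7.4248 = -0.0048. [A⁻]/[HA] = 10^(-0.0048) = 0.989

[A⁻]/[HA] = 0.989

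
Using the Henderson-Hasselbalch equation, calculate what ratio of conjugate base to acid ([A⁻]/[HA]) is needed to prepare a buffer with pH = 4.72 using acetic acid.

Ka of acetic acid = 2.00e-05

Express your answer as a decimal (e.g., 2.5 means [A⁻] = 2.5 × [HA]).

pKa = -log(2.00e-05) = 4.6990. pH = pKa + log([A⁻]/[HA]), so log([A⁻]/[HA]) = pH − pKa = 4.72 − 4.6990 = 0.0210. [A⁻]/[HA] = 10^(0.0210) = 1.05

[A⁻]/[HA] = 1.05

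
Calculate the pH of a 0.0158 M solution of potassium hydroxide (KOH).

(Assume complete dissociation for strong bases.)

[OH⁻] = 0.0158 M for strong base. pOH = -log[OH⁻] = 1.80, pH = 14 - pOH

pH = 12.20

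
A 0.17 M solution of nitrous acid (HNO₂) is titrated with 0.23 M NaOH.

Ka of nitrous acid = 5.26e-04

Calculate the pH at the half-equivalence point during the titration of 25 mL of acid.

At half-equivalence [HA] = [A⁻], so Henderson-Hasselbalch gives pH = pKa = -log(5.26e-04) = 3.28.

pH = pKa = 3.28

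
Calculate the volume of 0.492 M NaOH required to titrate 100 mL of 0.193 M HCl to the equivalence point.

At equivalence: moles acid = moles base. moles HCl = 0.193 × 100/1000 = 0.0193 mol. V_base = moles / 0.492 × 1000 = 39.2 mL.

V_{base} = 39.2 mL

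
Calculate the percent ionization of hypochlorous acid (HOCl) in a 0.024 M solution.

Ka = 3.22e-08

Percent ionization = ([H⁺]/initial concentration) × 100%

Using Ka equilibrium: x² + Ka×x - Ka×C = 0. Solving: [H⁺] = 2.7783e-05. Percent = (2.7783e-05/0.024) × 100

Percent ionization = 0.116%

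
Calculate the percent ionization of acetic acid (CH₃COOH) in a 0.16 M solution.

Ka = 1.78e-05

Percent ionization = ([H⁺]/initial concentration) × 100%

Using Ka equilibrium: x² + Ka×x - Ka×C = 0. Solving: [H⁺] = 1.6787e-03. Percent = (1.6787e-03/0.16) × 100

Percent ionization = 1.05%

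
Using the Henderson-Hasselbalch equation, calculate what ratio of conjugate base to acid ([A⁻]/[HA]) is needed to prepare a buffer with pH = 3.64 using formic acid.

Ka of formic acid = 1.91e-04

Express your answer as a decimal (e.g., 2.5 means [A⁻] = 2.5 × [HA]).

pKa = -log(1.91e-04) = 3.7190. pH = pKa + log([A⁻]/[HA]), so log([A⁻]/[HA]) = pH − pKa = 3.64 − 3.7190 = -0.0790. [A⁻]/[HA] = 10^(-0.0790) = 0.834

[A⁻]/[HA] = 0.834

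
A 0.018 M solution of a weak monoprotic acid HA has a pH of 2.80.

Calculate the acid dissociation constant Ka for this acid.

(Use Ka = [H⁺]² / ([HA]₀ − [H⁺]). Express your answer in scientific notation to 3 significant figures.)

[H⁺] = 10^(−pH) = 10^(−2.80) = 1.585e-03 M. For HA ⇌ H⁺ + A⁻, Ka = [H⁺][A⁻]/[HA] = [H⁺]² / ([HA]₀ − [H⁺]) = (1.585e-03)² / (0.018 − 1.585e-03) = 1.53e-04.

K_a = 1.53e-04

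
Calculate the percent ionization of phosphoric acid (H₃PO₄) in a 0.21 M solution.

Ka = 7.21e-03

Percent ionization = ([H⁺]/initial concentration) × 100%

Using Ka equilibrium: x² + Ka×x - Ka×C = 0. Solving: [H⁺] = 3.5473e-02. Percent = (3.5473e-02/0.21) × 100

Percent ionization = 16.9%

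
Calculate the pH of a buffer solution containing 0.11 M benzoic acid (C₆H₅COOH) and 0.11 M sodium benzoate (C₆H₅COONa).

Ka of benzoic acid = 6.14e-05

pKa = -log(6.14e-05) = 4.21. pH = pKa + log([A⁻]/[HA]) = 4.21 + log(0.11/0.11)

pH = 4.21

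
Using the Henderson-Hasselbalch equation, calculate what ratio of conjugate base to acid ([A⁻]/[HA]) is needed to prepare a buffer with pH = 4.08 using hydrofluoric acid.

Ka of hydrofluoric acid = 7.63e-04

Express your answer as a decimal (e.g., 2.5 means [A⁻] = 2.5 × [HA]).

pKa = -log(7.63e-04) = 3.1175. pH = pKa + log([A⁻]/[HA]), so log([A⁻]/[HA]) = pH − pKa = 4.08 − 3.1175 = 0.9625. [A⁻]/[HA] = 10^(0.9625) = 9.17

[A⁻]/[HA] = 9.17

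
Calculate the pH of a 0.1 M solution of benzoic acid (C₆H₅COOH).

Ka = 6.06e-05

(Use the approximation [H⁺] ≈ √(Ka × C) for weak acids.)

[H⁺] = √(Ka × C) = √(6.06e-05 × 0.1) = 2.4617e-03. pH = -log(2.4617e-03)

pH = 2.61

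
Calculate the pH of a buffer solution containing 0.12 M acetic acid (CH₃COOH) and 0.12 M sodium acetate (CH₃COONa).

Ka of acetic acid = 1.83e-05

pKa = -log(1.83e-05) = 4.74. pH = pKa + log([A⁻]/[HA]) = 4.74 + log(0.12/0.12)

pH = 4.74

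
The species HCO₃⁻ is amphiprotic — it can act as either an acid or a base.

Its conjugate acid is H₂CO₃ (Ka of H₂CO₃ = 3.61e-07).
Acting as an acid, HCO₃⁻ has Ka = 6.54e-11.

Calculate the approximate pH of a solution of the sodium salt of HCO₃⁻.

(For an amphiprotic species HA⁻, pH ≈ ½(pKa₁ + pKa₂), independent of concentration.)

pKa₁ = -log(3.61e-07) = 6.44; pKa₂ = -log(6.54e-11) = 10.18. For an amphiprotic species, pH ≈ ½(pKa₁ + pKa₂) = ½(6.44 + 10.18) = 8.31.

pH = 8.31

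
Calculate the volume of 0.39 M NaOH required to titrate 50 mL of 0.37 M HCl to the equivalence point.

At equivalence: moles acid = moles base. moles HCl = 0.37 × 50/1000 = 0.0185 mol. V_base = moles / 0.39 × 1000 = 47.4 mL.

V_{base} = 47.4 mL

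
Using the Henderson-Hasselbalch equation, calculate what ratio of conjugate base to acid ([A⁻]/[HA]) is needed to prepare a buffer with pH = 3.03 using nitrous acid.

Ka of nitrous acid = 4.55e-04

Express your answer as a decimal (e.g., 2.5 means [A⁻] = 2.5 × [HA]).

pKa = -log(4.55e-04) = 3.3420. pH = pKa + log([A⁻]/[HA]), so log([A⁻]/[HA]) = pH − pKa = 3.03 − 3.3420 = -0.3120. [A⁻]/[HA] = 10^(-0.3120) = 0.488

[A⁻]/[HA] = 0.488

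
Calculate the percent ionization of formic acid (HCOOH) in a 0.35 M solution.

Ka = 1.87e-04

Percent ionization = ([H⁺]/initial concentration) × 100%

Using Ka equilibrium: x² + Ka×x - Ka×C = 0. Solving: [H⁺] = 7.9972e-03. Percent = (7.9972e-03/0.35) × 100

Percent ionization = 2.28%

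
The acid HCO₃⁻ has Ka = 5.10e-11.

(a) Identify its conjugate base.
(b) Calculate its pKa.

(a) The conjugate base is formed by removing one H⁺ from HCO₃⁻, giving CO₃²⁻. (b) pKa = -log(Ka) = -log(5.10e-11) = 10.29.

Conjugate base: CO₃²⁻; pK_a = 10.29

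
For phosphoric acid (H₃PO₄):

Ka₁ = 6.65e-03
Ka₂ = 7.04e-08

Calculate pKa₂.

pKa₂ = -log(Ka₂) = -log(7.04e-08) = 7.15.

pK_{a2} = 7.15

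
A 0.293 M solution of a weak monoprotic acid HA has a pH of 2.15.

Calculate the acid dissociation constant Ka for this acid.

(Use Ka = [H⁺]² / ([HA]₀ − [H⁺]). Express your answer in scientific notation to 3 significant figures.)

[H⁺] = 10^(−pH) = 10^(−2.15) = 7.079e-03 M. For HA ⇌ H⁺ + A⁻, Ka = [H⁺][A⁻]/[HA] = [H⁺]² / ([HA]₀ − [H⁺]) = (7.079e-03)² / (0.293 − 7.079e-03) = 1.75e-04.

K_a = 1.75e-04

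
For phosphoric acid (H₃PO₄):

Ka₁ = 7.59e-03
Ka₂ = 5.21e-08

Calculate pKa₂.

pKa₂ = -log(Ka₂) = -log(5.21e-08) = 7.28.

pK_{a2} = 7.28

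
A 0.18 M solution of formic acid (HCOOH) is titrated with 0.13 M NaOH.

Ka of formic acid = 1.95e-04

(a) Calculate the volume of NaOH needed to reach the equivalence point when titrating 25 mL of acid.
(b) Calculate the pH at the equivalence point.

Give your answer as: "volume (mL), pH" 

moles acid = 0.18 × 25/1000 = 0.0045 mol; V_base = moles/0.13 × 1000 = 34.6 mL. At equivalence only the conjugate base is present: [A⁻] = 0.0045/0.060 = 7.5484e-02 M. Kb = Kw/Ka = 5.13e-11; [OH⁻] = √(Kb × [A⁻]) = 1.9675e-06; pOH = 5.71; pH = 14 - pOH = 8.29.

V = 34.6 mL, pH = 8.29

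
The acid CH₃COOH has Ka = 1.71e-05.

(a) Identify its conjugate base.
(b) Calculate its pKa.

(a) The conjugate base is formed by removing one H⁺ from CH₃COOH, giving CH₃COO⁻. (b) pKa = -log(Ka) = -log(1.71e-05) = 4.77.

Conjugate base: CH₃COO⁻; pK_a = 4.77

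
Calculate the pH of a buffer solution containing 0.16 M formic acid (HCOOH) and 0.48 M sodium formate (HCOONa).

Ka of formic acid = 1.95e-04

pKa = -log(1.95e-04) = 3.71. pH = pKa + log([A⁻]/[HA]) = 3.71 + log(0.48/0.16)

pH = 4.19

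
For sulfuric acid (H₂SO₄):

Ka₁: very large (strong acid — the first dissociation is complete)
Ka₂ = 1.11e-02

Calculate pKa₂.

pKa₂ = -log(Ka₂) = -log(1.11e-02) = 1.95.

pK_{a2} = 1.95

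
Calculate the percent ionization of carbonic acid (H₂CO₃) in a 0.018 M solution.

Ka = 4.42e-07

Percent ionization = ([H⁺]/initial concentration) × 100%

Using Ka equilibrium: x² + Ka×x - Ka×C = 0. Solving: [H⁺] = 8.8976e-05. Percent = (8.8976e-05/0.018) × 100

Percent ionization = 0.494%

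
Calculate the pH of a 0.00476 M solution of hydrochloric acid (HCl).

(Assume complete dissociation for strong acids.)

[H⁺] = 0.00476 M for strong acid. pH = -log[H⁺] = -log(0.00476)

pH = 2.32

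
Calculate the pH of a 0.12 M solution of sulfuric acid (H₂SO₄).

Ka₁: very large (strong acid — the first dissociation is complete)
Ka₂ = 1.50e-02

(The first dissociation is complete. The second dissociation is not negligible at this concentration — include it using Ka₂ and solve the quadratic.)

First dissociation is complete: [H⁺]₀ = [HSO₄⁻]₀ = C = 0.12 M. Second dissociation HSO₄⁻ ⇌ H⁺ + SO₄²⁻: let x = [SO₄²⁻]. Ka₂ = (C + x)·x / (C − x) = 1.50e-02 → x² + (C + Ka₂)·x − Ka₂·C = 0 → x² + 0.13500·x − 1.800e-03 = 0. x = (−0.13500 + √(0.13500² + 4 × 1.800e-03)) / 2 = 1.2226e-02 M. [H⁺] = C + x = 0.12 + 1.2226e-02 = 1.3223e-01 M. pH = -log(1.3223e-01) = 0.88.

pH = 0.88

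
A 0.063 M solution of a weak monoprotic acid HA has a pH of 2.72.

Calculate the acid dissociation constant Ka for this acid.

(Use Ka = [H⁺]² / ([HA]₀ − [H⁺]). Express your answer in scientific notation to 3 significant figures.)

[H⁺] = 10^(−pH) = 10^(−2.72) = 1.905e-03 M. For HA ⇌ H⁺ + A⁻, Ka = [H⁺][A⁻]/[HA] = [H⁺]² / ([HA]₀ − [H⁺]) = (1.905e-03)² / (0.063 − 1.905e-03) = 5.94e-05.

K_a = 5.94e-05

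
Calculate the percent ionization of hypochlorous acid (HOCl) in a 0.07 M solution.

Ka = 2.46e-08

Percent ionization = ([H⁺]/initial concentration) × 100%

Using Ka equilibrium: x² + Ka×x - Ka×C = 0. Solving: [H⁺] = 4.1485e-05. Percent = (4.1485e-05/0.07) × 100

Percent ionization = 0.0593%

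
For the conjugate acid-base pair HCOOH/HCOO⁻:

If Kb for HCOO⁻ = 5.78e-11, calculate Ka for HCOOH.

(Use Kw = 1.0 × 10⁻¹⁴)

For a conjugate pair Ka × Kb = Kw, so Ka = Kw/Kb = 1.0 × 10⁻¹⁴ / 5.78e-11 = 1.73e-04.

K_a = 1.73e-04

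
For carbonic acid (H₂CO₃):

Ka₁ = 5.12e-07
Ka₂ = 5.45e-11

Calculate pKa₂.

pKa₂ = -log(Ka₂) = -log(5.45e-11) = 10.26.

pK_{a2} = 10.26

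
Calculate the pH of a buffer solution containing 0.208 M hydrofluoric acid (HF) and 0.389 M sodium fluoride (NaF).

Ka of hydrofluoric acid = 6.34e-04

pKa = -log(6.34e-04) = 3.20. pH = pKa + log([A⁻]/[HA]) = 3.20 + log(0.389/0.208)

pH = 3.47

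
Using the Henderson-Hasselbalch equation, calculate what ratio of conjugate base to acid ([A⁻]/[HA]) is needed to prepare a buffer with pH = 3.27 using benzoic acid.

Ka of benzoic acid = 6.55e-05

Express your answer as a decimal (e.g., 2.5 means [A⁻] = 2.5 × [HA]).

pKa = -log(6.55e-05) = 4.1838. pH = pKa + log([A⁻]/[HA]), so log([A⁻]/[HA]) = pH − pKa = 3.27 − 4.1838 = -0.9138. [A⁻]/[HA] = 10^(-0.9138) = 0.122

[A⁻]/[HA] = 0.122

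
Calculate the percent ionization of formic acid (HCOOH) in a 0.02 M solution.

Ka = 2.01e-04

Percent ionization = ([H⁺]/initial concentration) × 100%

Using Ka equilibrium: x² + Ka×x - Ka×C = 0. Solving: [H⁺] = 1.9070e-03. Percent = (1.9070e-03/0.02) × 100

Percent ionization = 9.54%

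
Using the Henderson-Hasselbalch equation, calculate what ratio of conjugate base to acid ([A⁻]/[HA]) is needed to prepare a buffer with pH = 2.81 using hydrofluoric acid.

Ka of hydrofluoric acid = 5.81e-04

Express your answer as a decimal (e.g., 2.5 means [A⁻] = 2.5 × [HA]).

pKa = -log(5.81e-04) = 3.2358. pH = pKa + log([A⁻]/[HA]), so log([A⁻]/[HA]) = pH − pKa = 2.81 − 3.2358 = -0.4258. [A⁻]/[HA] = 10^(-0.4258) = 0.375

[A⁻]/[HA] = 0.375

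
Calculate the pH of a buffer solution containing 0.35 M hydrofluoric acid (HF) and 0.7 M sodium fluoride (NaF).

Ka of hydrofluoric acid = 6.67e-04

pKa = -log(6.67e-04) = 3.18. pH = pKa + log([A⁻]/[HA]) = 3.18 + log(0.7/0.35)

pH = 3.48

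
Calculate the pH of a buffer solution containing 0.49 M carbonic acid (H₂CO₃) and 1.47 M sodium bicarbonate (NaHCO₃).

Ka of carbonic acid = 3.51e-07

pKa = -log(3.51e-07) = 6.45. pH = pKa + log([A⁻]/[HA]) = 6.45 + log(1.47/0.49)

pH = 6.93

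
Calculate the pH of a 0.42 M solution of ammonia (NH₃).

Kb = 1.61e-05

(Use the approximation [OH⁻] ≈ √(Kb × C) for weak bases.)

[OH⁻] = √(Kb × C) = √(1.61e-05 × 0.42) = 2.6004e-03. pOH = 2.58, pH = 14 - pOH

pH = 11.42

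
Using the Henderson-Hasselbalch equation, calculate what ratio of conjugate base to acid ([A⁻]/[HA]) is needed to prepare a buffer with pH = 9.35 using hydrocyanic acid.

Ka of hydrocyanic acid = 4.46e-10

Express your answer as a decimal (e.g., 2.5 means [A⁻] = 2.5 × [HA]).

pKa = -log(4.46e-10) = 9.3507. pH = pKa + log([A⁻]/[HA]), so log([A⁻]/[HA]) = pH − pKa = 9.35 − 9.3507 = -0.0007. [A⁻]/[HA] = 10^(-0.0007) = 0.998

[A⁻]/[HA] = 0.998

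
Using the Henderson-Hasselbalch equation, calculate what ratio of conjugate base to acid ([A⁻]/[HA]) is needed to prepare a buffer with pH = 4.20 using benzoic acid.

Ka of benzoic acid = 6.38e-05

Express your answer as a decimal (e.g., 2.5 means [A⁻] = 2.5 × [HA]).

pKa = -log(6.38e-05) = 4.1952. pH = pKa + log([A⁻]/[HA]), so log([A⁻]/[HA]) = pH − pKa = 4.20 − 4.1952 = 0.0048. [A⁻]/[HA] = 10^(0.0048) = 1.01

[A⁻]/[HA] = 1.01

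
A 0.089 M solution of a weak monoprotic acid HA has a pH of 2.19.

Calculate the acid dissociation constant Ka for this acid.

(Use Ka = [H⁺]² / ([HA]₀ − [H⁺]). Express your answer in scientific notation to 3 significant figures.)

[H⁺] = 10^(−pH) = 10^(−2.19) = 6.457e-03 M. For HA ⇌ H⁺ + A⁻, Ka = [H⁺][A⁻]/[HA] = [H⁺]² / ([HA]₀ − [H⁺]) = (6.457e-03)² / (0.089 − 6.457e-03) = 5.05e-04.

K_a = 5.05e-04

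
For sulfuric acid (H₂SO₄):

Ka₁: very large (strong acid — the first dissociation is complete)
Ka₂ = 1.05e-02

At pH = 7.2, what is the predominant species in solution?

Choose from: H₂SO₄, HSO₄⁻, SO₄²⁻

The first dissociation is complete, so H₂SO₄ itself is never the predominant species in water; pKa₂ = -log(1.05e-02) = 1.98. For a polyprotic acid the predominant species crosses at each pKa: below pKa_n the protonated form dominates, above it the deprotonated form does. At pH = 7.2, the predominant species is SO₄²⁻.

SO₄²⁻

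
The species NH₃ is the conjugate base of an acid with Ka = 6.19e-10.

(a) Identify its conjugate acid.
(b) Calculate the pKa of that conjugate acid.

(a) The conjugate acid is formed by adding one H⁺ to NH₃, giving NH₄⁺. (b) pKa = -log(Ka) = -log(6.19e-10) = 9.21.

Conjugate acid: NH₄⁺; pK_a = 9.21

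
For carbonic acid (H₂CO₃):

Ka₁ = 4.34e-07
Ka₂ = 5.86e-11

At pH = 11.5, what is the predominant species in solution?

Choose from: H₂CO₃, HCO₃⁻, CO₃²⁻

pKa₁ = 6.36, pKa₂ = 10.23. For a polyprotic acid the predominant species crosses at each pKa: below pKa_n the protonated form dominates, above it the deprotonated form does. At pH = 11.5, the predominant species is CO₃²⁻.

CO₃²⁻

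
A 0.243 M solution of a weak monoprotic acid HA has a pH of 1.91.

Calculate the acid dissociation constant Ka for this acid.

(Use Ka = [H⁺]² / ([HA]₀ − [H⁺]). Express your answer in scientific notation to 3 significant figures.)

[H⁺] = 10^(−pH) = 10^(−1.91) = 1.230e-02 M. For HA ⇌ H⁺ + A⁻, Ka = [H⁺][A⁻]/[HA] = [H⁺]² / ([HA]₀ − [H⁺]) = (1.230e-02)² / (0.243 − 1.230e-02) = 6.56e-04.

K_a = 6.56e-04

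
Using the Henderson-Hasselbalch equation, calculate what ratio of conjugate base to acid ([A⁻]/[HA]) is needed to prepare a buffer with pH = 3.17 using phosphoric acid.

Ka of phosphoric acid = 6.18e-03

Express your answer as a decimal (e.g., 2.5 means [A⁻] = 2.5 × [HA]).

pKa = -log(6.18e-03) = 2.2090. pH = pKa + log([A⁻]/[HA]), so log([A⁻]/[HA]) = pH − pKa = 3.17 − 2.2090 = 0.9610. [A⁻]/[HA] = 10^(0.9610) = 9.14

[A⁻]/[HA] = 9.14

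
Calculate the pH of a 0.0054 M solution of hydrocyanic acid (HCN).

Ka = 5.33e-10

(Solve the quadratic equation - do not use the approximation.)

x² + Ka×x - Ka×C = 0. Using quadratic formula: [H⁺] = 1.6963e-06

pH = 5.77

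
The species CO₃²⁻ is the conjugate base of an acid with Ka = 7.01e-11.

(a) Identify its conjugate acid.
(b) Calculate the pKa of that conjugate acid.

(a) The conjugate acid is formed by adding one H⁺ to CO₃²⁻, giving HCO₃⁻. (b) pKa = -log(Ka) = -log(7.01e-11) = 10.15.

Conjugate acid: HCO₃⁻; pK_a = 10.15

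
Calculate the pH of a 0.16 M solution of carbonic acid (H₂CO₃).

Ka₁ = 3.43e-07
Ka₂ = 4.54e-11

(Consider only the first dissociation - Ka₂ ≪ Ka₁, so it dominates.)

First dissociation dominates. From Ka₁ = [H⁺][HA⁻]/[H₂A], x² + Ka₁·x − Ka₁·C = 0 with C = 0.16 M and Ka₁ = 3.43e-07. Solving: [H⁺] = (−Ka₁ + √(Ka₁² + 4·Ka₁·C)) / 2 = 2.3409e-04 M. pH = -log(2.3409e-04) = 3.63.

pH = 3.63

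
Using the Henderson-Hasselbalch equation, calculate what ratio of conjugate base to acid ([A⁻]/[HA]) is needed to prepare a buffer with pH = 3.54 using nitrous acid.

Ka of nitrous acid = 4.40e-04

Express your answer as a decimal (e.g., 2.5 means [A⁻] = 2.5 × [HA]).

pKa = -log(4.40e-04) = 3.3565. pH = pKa + log([A⁻]/[HA]), so log([A⁻]/[HA]) = pH − pKa = 3.54 − 3.3565 = 0.1835. [A⁻]/[HA] = 10^(0.1835) = 1.53

[A⁻]/[HA] = 1.53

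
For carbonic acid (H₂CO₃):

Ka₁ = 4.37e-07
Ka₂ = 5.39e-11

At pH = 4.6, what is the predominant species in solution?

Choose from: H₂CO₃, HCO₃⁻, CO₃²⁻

pKa₁ = 6.36, pKa₂ = 10.27. For a polyprotic acid the predominant species crosses at each pKa: below pKa_n the protonated form dominates, above it the deprotonated form does. At pH = 4.6, the predominant species is H₂CO₃.

H₂CO₃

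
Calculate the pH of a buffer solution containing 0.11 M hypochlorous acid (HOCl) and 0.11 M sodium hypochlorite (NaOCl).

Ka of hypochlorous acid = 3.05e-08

pKa = -log(3.05e-08) = 7.52. pH = pKa + log([A⁻]/[HA]) = 7.52 + log(0.11/0.11)

pH = 7.52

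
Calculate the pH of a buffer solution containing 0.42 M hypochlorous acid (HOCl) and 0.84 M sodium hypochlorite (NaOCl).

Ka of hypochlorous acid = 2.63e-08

pKa = -log(2.63e-08) = 7.58. pH = pKa + log([A⁻]/[HA]) = 7.58 + log(0.84/0.42)

pH = 7.88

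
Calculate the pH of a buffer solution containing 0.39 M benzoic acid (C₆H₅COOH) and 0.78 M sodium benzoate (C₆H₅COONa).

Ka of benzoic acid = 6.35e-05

pKa = -log(6.35e-05) = 4.20. pH = pKa + log([A⁻]/[HA]) = 4.20 + log(0.78/0.39)

pH = 4.50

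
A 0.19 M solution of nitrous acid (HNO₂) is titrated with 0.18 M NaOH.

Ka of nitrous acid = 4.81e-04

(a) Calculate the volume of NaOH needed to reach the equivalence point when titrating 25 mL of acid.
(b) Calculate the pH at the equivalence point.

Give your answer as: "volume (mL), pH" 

moles acid = 0.19 × 25/1000 = 0.00475 mol; V_base = moles/0.18 × 1000 = 26.4 mL. At equivalence only the conjugate base is present: [A⁻] = 0.00475/0.051 = 9.2432e-02 M. Kb = Kw/Ka = 2.08e-11; [OH⁻] = √(Kb × [A⁻]) = 1.3862e-06; pOH = 5.86; pH = 14 - pOH = 8.14.

V = 26.4 mL, pH = 8.14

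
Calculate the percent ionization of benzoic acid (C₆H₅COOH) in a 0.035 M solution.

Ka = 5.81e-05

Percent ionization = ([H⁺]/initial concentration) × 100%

Using Ka equilibrium: x² + Ka×x - Ka×C = 0. Solving: [H⁺] = 1.3973e-03. Percent = (1.3973e-03/0.035) × 100

Percent ionization = 3.99%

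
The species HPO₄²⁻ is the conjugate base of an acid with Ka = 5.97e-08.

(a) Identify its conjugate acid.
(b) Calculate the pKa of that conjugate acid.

(a) The conjugate acid is formed by adding one H⁺ to HPO₄²⁻, giving H₂PO₄⁻. (b) pKa = -log(Ka) = -log(5.97e-08) = 7.22.

Conjugate acid: H₂PO₄⁻; pK_a = 7.22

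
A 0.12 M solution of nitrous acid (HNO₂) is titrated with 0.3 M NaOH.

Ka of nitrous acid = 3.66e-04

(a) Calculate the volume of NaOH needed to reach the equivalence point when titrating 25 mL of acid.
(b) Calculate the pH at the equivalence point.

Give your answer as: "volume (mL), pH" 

moles acid = 0.12 × 25/1000 = 0.003 mol; V_base = moles/0.3 × 1000 = 10.0 mL. At equivalence only the conjugate base is present: [A⁻] = 0.003/0.035 = 8.5714e-02 M. Kb = Kw/Ka = 2.73e-11; [OH⁻] = √(Kb × [A⁻]) = 1.5303e-06; pOH = 5.82; pH = 14 - pOH = 8.18.

V = 10.0 mL, pH = 8.18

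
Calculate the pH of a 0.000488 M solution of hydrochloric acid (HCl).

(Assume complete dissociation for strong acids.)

[H⁺] = 0.000488 M for strong acid. pH = -log[H⁺] = -log(0.000488)

pH = 3.31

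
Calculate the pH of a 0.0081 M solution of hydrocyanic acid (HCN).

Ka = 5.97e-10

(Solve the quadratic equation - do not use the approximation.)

x² + Ka×x - Ka×C = 0. Using quadratic formula: [H⁺] = 2.1987e-06

pH = 5.66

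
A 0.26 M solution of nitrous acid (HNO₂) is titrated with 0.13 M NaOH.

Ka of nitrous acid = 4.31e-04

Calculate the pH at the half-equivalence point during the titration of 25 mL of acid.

At half-equivalence [HA] = [A⁻], so Henderson-Hasselbalch gives pH = pKa = -log(4.31e-04) = 3.37.

pH = pKa = 3.37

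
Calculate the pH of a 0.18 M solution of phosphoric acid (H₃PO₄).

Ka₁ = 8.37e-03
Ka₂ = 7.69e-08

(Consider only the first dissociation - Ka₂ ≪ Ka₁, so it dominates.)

First dissociation dominates. From Ka₁ = [H⁺][HA⁻]/[H₂A], x² + Ka₁·x − Ka₁·C = 0 with C = 0.18 M and Ka₁ = 8.37e-03. Solving: [H⁺] = (−Ka₁ + √(Ka₁² + 4·Ka₁·C)) / 2 = 3.4855e-02 M. pH = -log(3.4855e-02) = 1.46.

pH = 1.46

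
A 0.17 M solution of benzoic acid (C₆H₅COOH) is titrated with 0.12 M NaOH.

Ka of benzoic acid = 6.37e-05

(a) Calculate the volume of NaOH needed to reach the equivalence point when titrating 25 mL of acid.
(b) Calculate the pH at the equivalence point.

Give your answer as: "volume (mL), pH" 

moles acid = 0.17 × 25/1000 = 0.00425 mol; V_base = moles/0.12 × 1000 = 35.4 mL. At equivalence only the conjugate base is present: [A⁻] = 0.00425/0.060 = 7.0345e-02 M. Kb = Kw/Ka = 1.57e-10; [OH⁻] = √(Kb × [A⁻]) = 3.3231e-06; pOH = 5.48; pH = 14 - pOH = 8.52.

V = 35.4 mL, pH = 8.52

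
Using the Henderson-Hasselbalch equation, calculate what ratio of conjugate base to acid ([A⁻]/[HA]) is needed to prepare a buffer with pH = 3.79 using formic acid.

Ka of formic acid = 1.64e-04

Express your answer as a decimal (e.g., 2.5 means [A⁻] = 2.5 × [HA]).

pKa = -log(1.64e-04) = 3.7852. pH = pKa + log([A⁻]/[HA]), so log([A⁻]/[HA]) = pH − pKa = 3.79 − 3.7852 = 0.0048. [A⁻]/[HA] = 10^(0.0048) = 1.01

[A⁻]/[HA] = 1.01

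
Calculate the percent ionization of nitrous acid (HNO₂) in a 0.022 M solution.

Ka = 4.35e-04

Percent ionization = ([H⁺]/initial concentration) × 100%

Using Ka equilibrium: x² + Ka×x - Ka×C = 0. Solving: [H⁺] = 2.8837e-03. Percent = (2.8837e-03/0.022) × 100

Percent ionization = 13.1%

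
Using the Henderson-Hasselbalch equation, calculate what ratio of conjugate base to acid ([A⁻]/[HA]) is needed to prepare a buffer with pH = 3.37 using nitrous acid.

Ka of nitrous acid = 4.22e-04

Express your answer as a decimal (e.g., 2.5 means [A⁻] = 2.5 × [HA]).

pKa = -log(4.22e-04) = 3.3747. pH = pKa + log([A⁻]/[HA]), so log([A⁻]/[HA]) = pH − pKa = 3.37 − 3.3747 = -0.0047. [A⁻]/[HA] = 10^(-0.0047) = 0.989

[A⁻]/[HA] = 0.989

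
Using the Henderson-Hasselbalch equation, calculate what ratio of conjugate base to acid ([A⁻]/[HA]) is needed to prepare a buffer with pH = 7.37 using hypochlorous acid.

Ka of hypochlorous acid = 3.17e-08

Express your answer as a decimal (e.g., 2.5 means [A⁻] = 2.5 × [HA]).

pKa = -log(3.17e-08) = 7.4989. pH = pKa + log([A⁻]/[HA]), so log([A⁻]/[HA]) = pH − pKa = 7.37 − 7.4989 = -0.1289. [A⁻]/[HA] = 10^(-0.1289) = 0.743

[A⁻]/[HA] = 0.743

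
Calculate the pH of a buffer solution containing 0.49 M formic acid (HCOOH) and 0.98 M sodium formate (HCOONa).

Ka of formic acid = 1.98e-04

pKa = -log(1.98e-04) = 3.70. pH = pKa + log([A⁻]/[HA]) = 3.70 + log(0.98/0.49)

pH = 4.00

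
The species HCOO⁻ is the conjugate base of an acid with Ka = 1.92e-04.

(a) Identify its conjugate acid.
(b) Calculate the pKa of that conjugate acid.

(a) The conjugate acid is formed by adding one H⁺ to HCOO⁻, giving HCOOH. (b) pKa = -log(Ka) = -log(1.92e-04) = 3.72.

Conjugate acid: HCOOH; pK_a = 3.72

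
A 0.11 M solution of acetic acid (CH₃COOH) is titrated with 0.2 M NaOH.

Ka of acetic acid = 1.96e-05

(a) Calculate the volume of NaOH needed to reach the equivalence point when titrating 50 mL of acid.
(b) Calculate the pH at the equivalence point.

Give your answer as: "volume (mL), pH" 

moles acid = 0.11 × 50/1000 = 0.0055 mol; V_base = moles/0.2 × 1000 = 27.5 mL. At equivalence only the conjugate base is present: [A⁻] = 0.0055/0.077 = 7.0968e-02 M. Kb = Kw/Ka = 5.10e-10; [OH⁻] = √(Kb × [A⁻]) = 6.0173e-06; pOH = 5.22; pH = 14 - pOH = 8.78.

V = 27.5 mL, pH = 8.78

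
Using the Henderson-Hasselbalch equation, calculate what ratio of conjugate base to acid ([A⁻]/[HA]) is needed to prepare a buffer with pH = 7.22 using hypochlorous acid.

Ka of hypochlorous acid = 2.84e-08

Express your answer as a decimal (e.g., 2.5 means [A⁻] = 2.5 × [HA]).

pKa = -log(2.84e-08) = 7.5467. pH = pKa + log([A⁻]/[HA]), so log([A⁻]/[HA]) = pH − pKa = 7.22 − 7.5467 = -0.3267. [A⁻]/[HA] = 10^(-0.3267) = 0.471

[A⁻]/[HA] = 0.471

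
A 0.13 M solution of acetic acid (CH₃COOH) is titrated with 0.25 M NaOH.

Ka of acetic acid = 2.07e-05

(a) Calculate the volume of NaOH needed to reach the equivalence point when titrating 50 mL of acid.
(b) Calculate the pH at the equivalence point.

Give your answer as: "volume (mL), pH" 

moles acid = 0.13 × 50/1000 = 0.0065 mol; V_base = moles/0.25 × 1000 = 26.0 mL. At equivalence only the conjugate base is present: [A⁻] = 0.0065/0.076 = 8.5526e-02 M. Kb = Kw/Ka = 4.83e-10; [OH⁻] = √(Kb × [A⁻]) = 6.4278e-06; pOH = 5.19; pH = 14 - pOH = 8.81.

V = 26.0 mL, pH = 8.81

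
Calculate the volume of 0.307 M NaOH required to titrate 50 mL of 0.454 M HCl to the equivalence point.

At equivalence: moles acid = moles base. moles HCl = 0.454 × 50/1000 = 0.0227 mol. V_base = moles / 0.307 × 1000 = 73.9 mL.

V_{base} = 73.9 mL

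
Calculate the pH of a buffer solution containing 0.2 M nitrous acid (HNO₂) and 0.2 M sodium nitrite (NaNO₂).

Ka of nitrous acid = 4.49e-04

pKa = -log(4.49e-04) = 3.35. pH = pKa + log([A⁻]/[HA]) = 3.35 + log(0.2/0.2)

pH = 3.35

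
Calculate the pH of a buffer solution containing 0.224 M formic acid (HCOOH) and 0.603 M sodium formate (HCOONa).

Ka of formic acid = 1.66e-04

pKa = -log(1.66e-04) = 3.78. pH = pKa + log([A⁻]/[HA]) = 3.78 + log(0.603/0.224)

pH = 4.21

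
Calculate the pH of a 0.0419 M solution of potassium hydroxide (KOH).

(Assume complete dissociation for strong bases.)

[OH⁻] = 0.0419 M for strong base. pOH = -log[OH⁻] = 1.38, pH = 14 - pOH

pH = 12.62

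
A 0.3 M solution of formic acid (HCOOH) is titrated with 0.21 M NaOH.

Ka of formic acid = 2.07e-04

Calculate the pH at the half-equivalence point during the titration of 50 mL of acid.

At half-equivalence [HA] = [A⁻], so Henderson-Hasselbalch gives pH = pKa = -log(2.07e-04) = 3.68.

pH = pKa = 3.68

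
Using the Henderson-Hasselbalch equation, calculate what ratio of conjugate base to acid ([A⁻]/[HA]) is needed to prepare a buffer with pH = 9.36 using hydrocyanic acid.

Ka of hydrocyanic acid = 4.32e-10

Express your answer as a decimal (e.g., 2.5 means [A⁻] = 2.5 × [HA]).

pKa = -log(4.32e-10) = 9.3645. pH = pKa + log([A⁻]/[HA]), so log([A⁻]/[HA]) = pH − pKa = 9.36 − 9.3645 = -0.0045. [A⁻]/[HA] = 10^(-0.0045) = 0.990

[A⁻]/[HA] = 0.990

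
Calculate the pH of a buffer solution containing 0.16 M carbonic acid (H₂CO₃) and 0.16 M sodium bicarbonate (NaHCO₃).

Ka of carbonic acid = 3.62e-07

pKa = -log(3.62e-07) = 6.44. pH = pKa + log([A⁻]/[HA]) = 6.44 + log(0.16/0.16)

pH = 6.44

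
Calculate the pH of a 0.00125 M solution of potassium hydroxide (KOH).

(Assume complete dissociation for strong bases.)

[OH⁻] = 0.00125 M for strong base. pOH = -log[OH⁻] = 2.90, pH = 14 - pOH

pH = 11.10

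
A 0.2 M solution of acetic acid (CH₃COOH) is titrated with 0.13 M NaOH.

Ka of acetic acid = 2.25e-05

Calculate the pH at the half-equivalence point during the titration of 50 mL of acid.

At half-equivalence [HA] = [A⁻], so Henderson-Hasselbalch gives pH = pKa = -log(2.25e-05) = 4.65.

pH = pKa = 4.65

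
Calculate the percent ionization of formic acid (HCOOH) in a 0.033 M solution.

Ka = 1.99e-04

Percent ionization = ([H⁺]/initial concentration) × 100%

Using Ka equilibrium: x² + Ka×x - Ka×C = 0. Solving: [H⁺] = 2.4650e-03. Percent = (2.4650e-03/0.033) × 100

Percent ionization = 7.47%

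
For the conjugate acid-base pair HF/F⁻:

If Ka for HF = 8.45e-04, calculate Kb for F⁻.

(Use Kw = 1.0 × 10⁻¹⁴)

For a conjugate pair Ka × Kb = Kw, so Kb = Kw/Ka = 1.0 × 10⁻¹⁴ / 8.45e-04 = 1.18e-11.

K_b = 1.18e-11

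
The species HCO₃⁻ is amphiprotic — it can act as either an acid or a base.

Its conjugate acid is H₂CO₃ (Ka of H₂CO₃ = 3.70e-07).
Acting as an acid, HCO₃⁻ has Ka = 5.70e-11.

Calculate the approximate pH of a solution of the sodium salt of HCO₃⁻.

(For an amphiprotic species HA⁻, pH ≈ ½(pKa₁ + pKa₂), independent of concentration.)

pKa₁ = -log(3.70e-07) = 6.43; pKa₂ = -log(5.70e-11) = 10.24. For an amphiprotic species, pH ≈ ½(pKa₁ + pKa₂) = ½(6.43 + 10.24) = 8.34.

pH = 8.34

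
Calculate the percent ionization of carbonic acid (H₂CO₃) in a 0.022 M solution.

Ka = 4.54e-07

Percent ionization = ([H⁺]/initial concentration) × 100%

Using Ka equilibrium: x² + Ka×x - Ka×C = 0. Solving: [H⁺] = 9.9713e-05. Percent = (9.9713e-05/0.022) × 100

Percent ionization = 0.453%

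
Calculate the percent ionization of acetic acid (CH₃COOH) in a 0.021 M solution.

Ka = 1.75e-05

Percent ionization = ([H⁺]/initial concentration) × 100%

Using Ka equilibrium: x² + Ka×x - Ka×C = 0. Solving: [H⁺] = 5.9753e-04. Percent = (5.9753e-04/0.021) × 100

Percent ionization = 2.85%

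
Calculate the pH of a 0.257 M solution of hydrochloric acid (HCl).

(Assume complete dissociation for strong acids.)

[H⁺] = 0.257 M for strong acid. pH = -log[H⁺] = -log(0.257)

pH = 0.59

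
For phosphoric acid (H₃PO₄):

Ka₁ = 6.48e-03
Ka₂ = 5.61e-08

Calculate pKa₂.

pKa₂ = -log(Ka₂) = -log(5.61e-08) = 7.25.

pK_{a2} = 7.25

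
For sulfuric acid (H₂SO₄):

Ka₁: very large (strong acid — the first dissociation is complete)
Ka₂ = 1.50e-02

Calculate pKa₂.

pKa₂ = -log(Ka₂) = -log(1.50e-02) = 1.82.

pK_{a2} = 1.82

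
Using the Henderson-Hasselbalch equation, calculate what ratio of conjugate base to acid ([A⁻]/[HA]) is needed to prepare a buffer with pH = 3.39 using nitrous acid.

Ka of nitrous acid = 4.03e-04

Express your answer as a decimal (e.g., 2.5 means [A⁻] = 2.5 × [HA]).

pKa = -log(4.03e-04) = 3.3947. pH = pKa + log([A⁻]/[HA]), so log([A⁻]/[HA]) = pH − pKa = 3.39 − 3.3947 = -0.0047. [A⁻]/[HA] = 10^(-0.0047) = 0.989

[A⁻]/[HA] = 0.989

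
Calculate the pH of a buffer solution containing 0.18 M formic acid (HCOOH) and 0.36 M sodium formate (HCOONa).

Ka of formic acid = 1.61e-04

pKa = -log(1.61e-04) = 3.79. pH = pKa + log([A⁻]/[HA]) = 3.79 + log(0.36/0.18)

pH = 4.09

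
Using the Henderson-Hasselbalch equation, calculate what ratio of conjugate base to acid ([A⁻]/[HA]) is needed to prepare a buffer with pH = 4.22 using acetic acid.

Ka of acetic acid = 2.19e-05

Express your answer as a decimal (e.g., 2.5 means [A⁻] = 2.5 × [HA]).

pKa = -log(2.19e-05) = 4.6596. pH = pKa + log([A⁻]/[HA]), so log([A⁻]/[HA]) = pH − pKa = 4.22 − 4.6596 = -0.4396. [A⁻]/[HA] = 10^(-0.4396) = 0.363

[A⁻]/[HA] = 0.363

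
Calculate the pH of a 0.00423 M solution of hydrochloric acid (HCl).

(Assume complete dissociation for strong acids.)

[H⁺] = 0.00423 M for strong acid. pH = -log[H⁺] = -log(0.00423)

pH = 2.37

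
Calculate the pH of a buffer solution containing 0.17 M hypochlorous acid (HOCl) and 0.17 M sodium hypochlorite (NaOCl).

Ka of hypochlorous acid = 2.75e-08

pKa = -log(2.75e-08) = 7.56. pH = pKa + log([A⁻]/[HA]) = 7.56 + log(0.17/0.17)

pH = 7.56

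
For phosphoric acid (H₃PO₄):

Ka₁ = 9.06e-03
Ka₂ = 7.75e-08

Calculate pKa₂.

pKa₂ = -log(Ka₂) = -log(7.75e-08) = 7.11.

pK_{a2} = 7.11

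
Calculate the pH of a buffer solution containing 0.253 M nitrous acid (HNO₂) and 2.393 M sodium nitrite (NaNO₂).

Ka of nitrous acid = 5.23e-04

pKa = -log(5.23e-04) = 3.28. pH = pKa + log([A⁻]/[HA]) = 3.28 + log(2.393/0.253)

pH = 4.26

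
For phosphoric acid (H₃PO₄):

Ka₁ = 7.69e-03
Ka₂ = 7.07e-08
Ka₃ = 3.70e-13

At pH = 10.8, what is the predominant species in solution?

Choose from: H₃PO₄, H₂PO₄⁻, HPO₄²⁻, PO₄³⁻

pKa₁ = 2.11, pKa₂ = 7.15, pKa₃ = 12.43. For a polyprotic acid the predominant species crosses at each pKa: below pKa_n the protonated form dominates, above it the deprotonated form does. At pH = 10.8, the predominant species is HPO₄²⁻.

HPO₄²⁻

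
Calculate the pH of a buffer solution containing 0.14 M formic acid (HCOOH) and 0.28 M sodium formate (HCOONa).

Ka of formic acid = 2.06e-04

pKa = -log(2.06e-04) = 3.69. pH = pKa + log([A⁻]/[HA]) = 3.69 + log(0.28/0.14)

pH = 3.99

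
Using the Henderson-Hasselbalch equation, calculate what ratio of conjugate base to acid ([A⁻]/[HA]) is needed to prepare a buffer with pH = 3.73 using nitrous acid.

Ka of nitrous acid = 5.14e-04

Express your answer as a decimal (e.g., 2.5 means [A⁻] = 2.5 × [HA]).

pKa = -log(5.14e-04) = 3.2890. pH = pKa + log([A⁻]/[HA]), so log([A⁻]/[HA]) = pH − pKa = 3.73 − 3.2890 = 0.4410. [A⁻]/[HA] = 10^(0.4410) = 2.76

[A⁻]/[HA] = 2.76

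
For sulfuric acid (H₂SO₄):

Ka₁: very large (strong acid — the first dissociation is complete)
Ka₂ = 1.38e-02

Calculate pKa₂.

pKa₂ = -log(Ka₂) = -log(1.38e-02) = 1.86.

pK_{a2} = 1.86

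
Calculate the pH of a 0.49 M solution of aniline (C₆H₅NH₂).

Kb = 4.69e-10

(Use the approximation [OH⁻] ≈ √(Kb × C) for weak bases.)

[OH⁻] = √(Kb × C) = √(4.69e-10 × 0.49) = 1.5159e-05. pOH = 4.82, pH = 14 - pOH

pH = 9.18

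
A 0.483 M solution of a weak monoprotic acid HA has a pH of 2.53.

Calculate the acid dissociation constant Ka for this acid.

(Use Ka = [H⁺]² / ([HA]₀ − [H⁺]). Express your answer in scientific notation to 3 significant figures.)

[H⁺] = 10^(−pH) = 10^(−2.53) = 2.951e-03 M. For HA ⇌ H⁺ + A⁻, Ka = [H⁺][A⁻]/[HA] = [H⁺]² / ([HA]₀ − [H⁺]) = (2.951e-03)² / (0.483 − 2.951e-03) = 1.81e-05.

K_a = 1.81e-05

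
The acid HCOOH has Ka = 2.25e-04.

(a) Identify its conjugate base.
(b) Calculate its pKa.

(a) The conjugate base is formed by removing one H⁺ from HCOOH, giving HCOO⁻. (b) pKa = -log(Ka) = -log(2.25e-04) = 3.65.

Conjugate base: HCOO⁻; pK_a = 3.65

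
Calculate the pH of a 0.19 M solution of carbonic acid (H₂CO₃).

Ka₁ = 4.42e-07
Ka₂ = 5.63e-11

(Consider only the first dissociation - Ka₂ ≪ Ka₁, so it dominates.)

First dissociation dominates. From Ka₁ = [H⁺][HA⁻]/[H₂A], x² + Ka₁·x − Ka₁·C = 0 with C = 0.19 M and Ka₁ = 4.42e-07. Solving: [H⁺] = (−Ka₁ + √(Ka₁² + 4·Ka₁·C)) / 2 = 2.8957e-04 M. pH = -log(2.8957e-04) = 3.54.

pH = 3.54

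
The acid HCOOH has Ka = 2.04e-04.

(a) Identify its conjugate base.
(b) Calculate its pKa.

(a) The conjugate base is formed by removing one H⁺ from HCOOH, giving HCOO⁻. (b) pKa = -log(Ka) = -log(2.04e-04) = 3.69.

Conjugate base: HCOO⁻; pK_a = 3.69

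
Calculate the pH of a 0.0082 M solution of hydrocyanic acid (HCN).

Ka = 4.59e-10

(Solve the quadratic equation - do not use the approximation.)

x² + Ka×x - Ka×C = 0. Using quadratic formula: [H⁺] = 1.9398e-06

pH = 5.71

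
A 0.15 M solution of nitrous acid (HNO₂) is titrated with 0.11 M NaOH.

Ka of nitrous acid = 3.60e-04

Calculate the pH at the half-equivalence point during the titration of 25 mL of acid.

At half-equivalence [HA] = [A⁻], so Henderson-Hasselbalch gives pH = pKa = -log(3.60e-04) = 3.44.

pH = pKa = 3.44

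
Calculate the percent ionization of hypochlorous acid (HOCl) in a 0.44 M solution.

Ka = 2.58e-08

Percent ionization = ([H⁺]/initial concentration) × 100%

Using Ka equilibrium: x² + Ka×x - Ka×C = 0. Solving: [H⁺] = 1.0653e-04. Percent = (1.0653e-04/0.44) × 100

Percent ionization = 0.0242%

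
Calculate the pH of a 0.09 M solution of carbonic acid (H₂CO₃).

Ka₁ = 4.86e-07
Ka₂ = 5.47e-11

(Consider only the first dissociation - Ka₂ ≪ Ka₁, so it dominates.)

First dissociation dominates. From Ka₁ = [H⁺][HA⁻]/[H₂A], x² + Ka₁·x − Ka₁·C = 0 with C = 0.09 M and Ka₁ = 4.86e-07. Solving: [H⁺] = (−Ka₁ + √(Ka₁² + 4·Ka₁·C)) / 2 = 2.0890e-04 M. pH = -log(2.0890e-04) = 3.68.

pH = 3.68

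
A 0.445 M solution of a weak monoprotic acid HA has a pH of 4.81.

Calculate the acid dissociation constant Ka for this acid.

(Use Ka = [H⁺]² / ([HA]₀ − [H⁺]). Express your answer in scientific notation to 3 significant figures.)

[H⁺] = 10^(−pH) = 10^(−4.81) = 1.549e-05 M. For HA ⇌ H⁺ + A⁻, Ka = [H⁺][A⁻]/[HA] = [H⁺]² / ([HA]₀ − [H⁺]) = (1.549e-05)² / (0.445 − 1.549e-05) = 5.39e-10.

K_a = 5.39e-10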